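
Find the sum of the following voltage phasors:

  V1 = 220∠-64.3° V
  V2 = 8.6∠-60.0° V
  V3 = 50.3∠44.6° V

Step 1 — Convert each phasor to rectangular form:
  V1 = 220·(cos(-64.3°) + j·sin(-64.3°)) = 95.4 - j198.2 V
  V2 = 8.6·(cos(-60.0°) + j·sin(-60.0°)) = 4.3 - j7.448 V
  V3 = 50.3·(cos(44.6°) + j·sin(44.6°)) = 35.81 + j35.32 V
Step 2 — Sum components: V_total = 135.5 - j170.4 V.
Step 3 — Convert to polar: |V_total| = 217.7 V, ∠V_total = -51.5°.

V_total = 217.7∠-51.5° V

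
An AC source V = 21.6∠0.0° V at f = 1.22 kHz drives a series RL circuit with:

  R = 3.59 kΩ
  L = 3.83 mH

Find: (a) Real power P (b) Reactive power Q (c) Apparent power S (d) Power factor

Step 1 — Angular frequency: ω = 2π·f = 2π·1220 = 7665 rad/s.
Step 2 — Component impedances:
  R: Z = R = 3590 Ω
  L: Z = jωL = j·7665·0.00383 = 0 + j29.36 Ω
Step 3 — Series combination: Z_total = R + L = 3590 + j29.36 Ω = 3590∠0.5° Ω.
Step 4 — Source phasor: V = 21.6∠0.0° V = 21.6 V.
Step 5 — Current: I = V / Z = 0.006016 - j4.92e-05 A = 0.006017∠-0.5° A.
Step 6 — Complex power: S = V·I* = 0.13 + j0.001063 VA.
Step 7 — Real power: P = Re(S) = 0.13 W.
Step 8 — Reactive power: Q = Im(S) = 0.001063 VAR.
Step 9 — Apparent power: |S| = 0.13 VA.
Step 10 — Power factor: PF = P/|S| = 1 (lagging).

(a) P = 0.13 W  (b) Q = 0.001063 VAR  (c) S = 0.13 VA  (d) PF = 1 (lagging)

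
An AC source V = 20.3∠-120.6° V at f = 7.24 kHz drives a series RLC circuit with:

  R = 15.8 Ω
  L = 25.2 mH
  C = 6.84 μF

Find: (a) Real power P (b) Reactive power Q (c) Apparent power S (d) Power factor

Step 1 — Angular frequency: ω = 2π·f = 2π·7240 = 4.549e+04 rad/s.
Step 2 — Component impedances:
  R: Z = R = 15.8 Ω
  L: Z = jωL = j·4.549e+04·0.0252 = 0 + j1146 Ω
  C: Z = 1/(jωC) = -j/(ω·C) = 0 - j3.214 Ω
Step 3 — Series combination: Z_total = R + L + C = 15.8 + j1143 Ω = 1143∠89.2° Ω.
Step 4 — Source phasor: V = 20.3∠-120.6° V = -10.33 - j17.47 V.
Step 5 — Current: I = V / Z = -0.01541 + j0.008827 A = 0.01776∠150.2° A.
Step 6 — Complex power: S = V·I* = 0.004982 + j0.3604 VA.
Step 7 — Real power: P = Re(S) = 0.004982 W.
Step 8 — Reactive power: Q = Im(S) = 0.3604 VAR.
Step 9 — Apparent power: |S| = 0.3605 VA.
Step 10 — Power factor: PF = P/|S| = 0.01382 (lagging).

(a) P = 0.004982 W  (b) Q = 0.3604 VAR  (c) S = 0.3605 VA  (d) PF = 0.01382 (lagging)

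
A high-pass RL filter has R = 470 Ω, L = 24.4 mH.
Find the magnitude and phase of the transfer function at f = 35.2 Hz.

Step 1 — Angular frequency: ω = 2π·35.2 = 221.2 rad/s.
Step 2 — Transfer function: H(jω) = jωL/(R + jωL).
Step 3 — Numerator jωL = j·5.397; denominator R + jωL = 470 + j5.397.
Step 4 — H = 0.0001318 + j0.01148.
Step 5 — Magnitude: |H| = 0.01148 (-38.8 dB); phase: φ = 89.3°.

|H| = 0.01148 (-38.8 dB), φ = 89.3°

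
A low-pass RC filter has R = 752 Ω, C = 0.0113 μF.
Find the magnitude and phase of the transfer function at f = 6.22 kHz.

Step 1 — Angular frequency: ω = 2π·6220 = 3.908e+04 rad/s.
Step 2 — Transfer function: H(jω) = 1/(1 + jωRC).
Step 3 — Denominator: 1 + jωRC = 1 + j·3.908e+04·752·1.13e-08 = 1 + j0.3321.
Step 4 — H = 0.9007 - j0.2991.
Step 5 — Magnitude: |H| = 0.949 (-0.5 dB); phase: φ = -18.4°.

|H| = 0.949 (-0.5 dB), φ = -18.4°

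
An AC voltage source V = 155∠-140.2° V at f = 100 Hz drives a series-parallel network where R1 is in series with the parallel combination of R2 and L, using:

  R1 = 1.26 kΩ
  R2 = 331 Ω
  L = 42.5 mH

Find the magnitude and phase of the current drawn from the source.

Step 1 — Angular frequency: ω = 2π·f = 2π·100 = 628.3 rad/s.
Step 2 — Component impedances:
  R1: Z = R = 1260 Ω
  R2: Z = R = 331 Ω
  L: Z = jωL = j·628.3·0.0425 = 0 + j26.7 Ω
Step 3 — Parallel branch: R2 || L = 1/(1/R2 + 1/L) = 2.14 + j26.53 Ω.
Step 4 — Series with R1: Z_total = R1 + (R2 || L) = 1262 + j26.53 Ω = 1262∠1.2° Ω.
Step 5 — Source phasor: V = 155∠-140.2° V = -119.1 - j99.22 V.
Step 6 — Ohm's law: I = V / Z_total = (-119.1 - j99.22) / (1262 + j26.53) = -0.09596 - j0.07659 A.
Step 7 — Convert to polar: |I| = 0.1228 A, ∠I = -141.4°.

I = 0.1228∠-141.4° A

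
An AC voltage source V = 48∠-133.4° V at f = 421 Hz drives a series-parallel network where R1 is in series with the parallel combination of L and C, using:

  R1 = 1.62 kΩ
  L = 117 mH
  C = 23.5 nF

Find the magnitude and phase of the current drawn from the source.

Step 1 — Angular frequency: ω = 2π·f = 2π·421 = 2645 rad/s.
Step 2 — Component impedances:
  R1: Z = R = 1620 Ω
  L: Z = jωL = j·2645·0.117 = 0 + j309.5 Ω
  C: Z = 1/(jωC) = -j/(ω·C) = 0 - j1.609e+04 Ω
Step 3 — Parallel branch: L || C = 1/(1/L + 1/C) = 0 + j315.6 Ω.
Step 4 — Series with R1: Z_total = R1 + (L || C) = 1620 + j315.6 Ω = 1650∠11.0° Ω.
Step 5 — Source phasor: V = 48∠-133.4° V = -32.98 - j34.88 V.
Step 6 — Ohm's law: I = V / Z_total = (-32.98 - j34.88) / (1620 + j315.6) = -0.02365 - j0.01692 A.
Step 7 — Convert to polar: |I| = 0.02908 A, ∠I = -144.4°.

I = 0.02908∠-144.4° A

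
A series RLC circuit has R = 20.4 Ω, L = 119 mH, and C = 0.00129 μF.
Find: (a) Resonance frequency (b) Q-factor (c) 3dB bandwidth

Step 1 — Resonance condition Im(Z)=0 gives ω₀ = 1/√(LC).
Step 2 — ω₀ = 1/√(0.119·1.29e-09) = 8.071e+04 rad/s.
Step 3 — f₀ = ω₀/(2π) = 1.285e+04 Hz.
Step 4 — Series Q: Q = ω₀L/R = 8.071e+04·0.119/20.4 = 470.8.
Step 5 — 3dB bandwidth: Δω = ω₀/Q = 171.4 rad/s; BW = Δω/(2π) = 27.28 Hz.

(a) f₀ = 1.285e+04 Hz  (b) Q = 470.8  (c) BW = 27.28 Hz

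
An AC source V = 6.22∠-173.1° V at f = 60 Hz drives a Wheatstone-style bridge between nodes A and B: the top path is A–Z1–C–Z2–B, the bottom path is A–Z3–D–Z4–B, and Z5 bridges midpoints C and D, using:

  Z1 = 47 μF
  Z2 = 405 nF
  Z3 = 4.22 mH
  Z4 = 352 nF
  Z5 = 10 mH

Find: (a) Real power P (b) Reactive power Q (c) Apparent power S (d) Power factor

Step 1 — Angular frequency: ω = 2π·f = 2π·60 = 377 rad/s.
Step 2 — Component impedances:
  Z1: Z = 1/(jωC) = -j/(ω·C) = 0 - j56.44 Ω
  Z2: Z = 1/(jωC) = -j/(ω·C) = 0 - j6550 Ω
  Z3: Z = jωL = j·377·0.00422 = 0 + j1.591 Ω
  Z4: Z = 1/(jωC) = -j/(ω·C) = 0 - j7536 Ω
  Z5: Z = jωL = j·377·0.01 = 0 + j3.77 Ω
Step 3 — Bridge requires nodal analysis (the Z5 bridge couples midpoints C and D, so the two paths cannot be reduced to a simple series/parallel combination). Setting node B to ground and injecting 1 A at node A, the 3-node admittance system at A, C, D solves to V_A = Z_AB = 0 - j3501 Ω = 3501∠-90.0° Ω.
Step 4 — Source phasor: V = 6.22∠-173.1° V = -6.175 - j0.7473 V.
Step 5 — Current: I = V / Z = 0.0002134 - j0.001764 A = 0.001777∠-83.1° A.
Step 6 — Complex power: S = V·I* = 0 - j0.01105 VA.
Step 7 — Real power: P = Re(S) = 0 W.
Step 8 — Reactive power: Q = Im(S) = -0.01105 VAR.
Step 9 — Apparent power: |S| = 0.01105 VA.
Step 10 — Power factor: PF = P/|S| = 0 (leading).

(a) P = 0 W  (b) Q = -0.01105 VAR  (c) S = 0.01105 VA  (d) PF = 0 (leading)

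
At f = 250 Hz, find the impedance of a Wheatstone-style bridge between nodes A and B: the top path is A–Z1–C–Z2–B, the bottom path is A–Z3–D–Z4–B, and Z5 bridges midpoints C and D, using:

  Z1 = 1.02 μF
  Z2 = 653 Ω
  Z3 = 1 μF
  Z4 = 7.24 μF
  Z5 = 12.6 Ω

Step 1 — Angular frequency: ω = 2π·f = 2π·250 = 1571 rad/s.
Step 2 — Component impedances:
  Z1: Z = 1/(jωC) = -j/(ω·C) = 0 - j624.1 Ω
  Z2: Z = R = 653 Ω
  Z3: Z = 1/(jωC) = -j/(ω·C) = 0 - j636.6 Ω
  Z4: Z = 1/(jωC) = -j/(ω·C) = 0 - j87.93 Ω
  Z5: Z = R = 12.6 Ω
Step 3 — Bridge requires nodal analysis (the Z5 bridge couples midpoints C and D, so the two paths cannot be reduced to a simple series/parallel combination). Setting node B to ground and injecting 1 A at node A, the 3-node admittance system at A, C, D solves to V_A = Z_AB = 14.37 - j400 Ω = 400.2∠-87.9° Ω.

Z = 14.37 - j400 Ω = 400.2∠-87.9° Ω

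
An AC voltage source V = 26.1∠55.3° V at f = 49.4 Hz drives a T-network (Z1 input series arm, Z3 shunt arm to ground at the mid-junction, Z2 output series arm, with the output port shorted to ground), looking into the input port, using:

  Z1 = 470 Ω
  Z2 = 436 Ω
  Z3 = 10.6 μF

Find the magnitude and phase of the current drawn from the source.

Step 1 — Angular frequency: ω = 2π·f = 2π·49.4 = 310.4 rad/s.
Step 2 — Component impedances:
  Z1: Z = R = 470 Ω
  Z2: Z = R = 436 Ω
  Z3: Z = 1/(jωC) = -j/(ω·C) = 0 - j303.9 Ω
Step 3 — With the output port shorted to ground, the output series arm Z2 runs from the junction to ground; the shunt arm Z3 also runs from the junction to ground. They appear in parallel: Z3 || Z2 = 142.6 - j204.5 Ω.
Step 4 — Series with input arm Z1: Z_in = Z1 + (Z3 || Z2) = 612.6 - j204.5 Ω = 645.8∠-18.5° Ω.
Step 5 — Source phasor: V = 26.1∠55.3° V = 14.86 + j21.46 V.
Step 6 — Ohm's law: I = V / Z_total = (14.86 + j21.46) / (612.6 - j204.5) = 0.0113 + j0.0388 A.
Step 7 — Convert to polar: |I| = 0.04041 A, ∠I = 73.8°.

I = 0.04041∠73.8° A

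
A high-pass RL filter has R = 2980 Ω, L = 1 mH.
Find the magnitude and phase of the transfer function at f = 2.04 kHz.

Step 1 — Angular frequency: ω = 2π·2040 = 1.282e+04 rad/s.
Step 2 — Transfer function: H(jω) = jωL/(R + jωL).
Step 3 — Numerator jωL = j·12.82; denominator R + jωL = 2980 + j12.82.
Step 4 — H = 1.85e-05 + j0.004301.
Step 5 — Magnitude: |H| = 0.004301 (-47.3 dB); phase: φ = 89.8°.

|H| = 0.004301 (-47.3 dB), φ = 89.8°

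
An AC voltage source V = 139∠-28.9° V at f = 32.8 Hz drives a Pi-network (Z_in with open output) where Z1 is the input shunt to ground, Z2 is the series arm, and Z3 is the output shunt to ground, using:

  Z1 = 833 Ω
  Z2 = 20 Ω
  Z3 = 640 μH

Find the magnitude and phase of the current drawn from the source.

Step 1 — Angular frequency: ω = 2π·f = 2π·32.8 = 206.1 rad/s.
Step 2 — Component impedances:
  Z1: Z = R = 833 Ω
  Z2: Z = R = 20 Ω
  Z3: Z = jωL = j·206.1·0.00064 = 0 + j0.1319 Ω
Step 3 — With open output, the series arm Z2 and the output shunt Z3 appear in series to ground: Z2 + Z3 = 20 + j0.1319 Ω.
Step 4 — Parallel with input shunt Z1: Z_in = Z1 || (Z2 + Z3) = 19.53 + j0.1258 Ω = 19.53∠0.4° Ω.
Step 5 — Source phasor: V = 139∠-28.9° V = 121.7 - j67.18 V.
Step 6 — Ohm's law: I = V / Z_total = (121.7 - j67.18) / (19.53 + j0.1258) = 6.208 - j3.479 A.
Step 7 — Convert to polar: |I| = 7.117 A, ∠I = -29.3°.

I = 7.117∠-29.3° A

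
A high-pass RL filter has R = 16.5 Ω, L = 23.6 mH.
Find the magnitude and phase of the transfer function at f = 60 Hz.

Step 1 — Angular frequency: ω = 2π·60 = 377 rad/s.
Step 2 — Transfer function: H(jω) = jωL/(R + jωL).
Step 3 — Numerator jωL = j·8.897; denominator R + jωL = 16.5 + j8.897.
Step 4 — H = 0.2253 + j0.4178.
Step 5 — Magnitude: |H| = 0.4746 (-6.5 dB); phase: φ = 61.7°.

|H| = 0.4746 (-6.5 dB), φ = 61.7°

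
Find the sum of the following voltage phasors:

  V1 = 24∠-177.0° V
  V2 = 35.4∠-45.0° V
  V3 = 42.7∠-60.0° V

Step 1 — Convert each phasor to rectangular form:
  V1 = 24·(cos(-177.0°) + j·sin(-177.0°)) = -23.97 - j1.256 V
  V2 = 35.4·(cos(-45.0°) + j·sin(-45.0°)) = 25.03 - j25.03 V
  V3 = 42.7·(cos(-60.0°) + j·sin(-60.0°)) = 21.35 - j36.98 V
Step 2 — Sum components: V_total = 22.41 - j63.27 V.
Step 3 — Convert to polar: |V_total| = 67.12 V, ∠V_total = -70.5°.

V_total = 67.12∠-70.5° V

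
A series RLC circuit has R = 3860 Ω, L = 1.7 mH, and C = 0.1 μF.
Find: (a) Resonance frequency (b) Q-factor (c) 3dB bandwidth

Step 1 — Resonance: ω₀ = 1/√(LC) = 1/√(0.0017·1e-07) = 7.67e+04 rad/s.
Step 2 — f₀ = ω₀/(2π) = 1.221e+04 Hz.
Step 3 — Series Q: Q = ω₀L/R = 7.67e+04·0.0017/3860 = 0.03378.
Step 4 — Bandwidth: Δω = ω₀/Q = 2.271e+06 rad/s; BW = Δω/(2π) = 3.614e+05 Hz.

(a) f₀ = 1.221e+04 Hz  (b) Q = 0.03378  (c) BW = 3.614e+05 Hz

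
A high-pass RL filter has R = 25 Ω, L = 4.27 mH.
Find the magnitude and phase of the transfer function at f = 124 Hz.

Step 1 — Angular frequency: ω = 2π·124 = 779.1 rad/s.
Step 2 — Transfer function: H(jω) = jωL/(R + jωL).
Step 3 — Numerator jωL = j·3.327; denominator R + jωL = 25 + j3.327.
Step 4 — H = 0.0174 + j0.1308.
Step 5 — Magnitude: |H| = 0.1319 (-17.6 dB); phase: φ = 82.4°.

|H| = 0.1319 (-17.6 dB), φ = 82.4°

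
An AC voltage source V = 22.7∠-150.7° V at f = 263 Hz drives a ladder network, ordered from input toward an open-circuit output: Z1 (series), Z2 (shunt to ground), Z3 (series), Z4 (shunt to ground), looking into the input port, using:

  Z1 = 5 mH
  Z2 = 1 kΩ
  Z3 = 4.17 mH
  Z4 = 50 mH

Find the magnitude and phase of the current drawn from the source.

Step 1 — Angular frequency: ω = 2π·f = 2π·263 = 1652 rad/s.
Step 2 — Component impedances:
  Z1: Z = jωL = j·1652·0.005 = 0 + j8.262 Ω
  Z2: Z = R = 1000 Ω
  Z3: Z = jωL = j·1652·0.00417 = 0 + j6.891 Ω
  Z4: Z = jωL = j·1652·0.05 = 0 + j82.62 Ω
Step 3 — Ladder network (open output): work backward from the far end, alternating series and parallel combinations. Z_in = 7.949 + j97.07 Ω = 97.39∠85.3° Ω.
Step 4 — Source phasor: V = 22.7∠-150.7° V = -19.8 - j11.11 V.
Step 5 — Ohm's law: I = V / Z_total = (-19.8 - j11.11) / (7.949 + j97.07) = -0.1303 + j0.1933 A.
Step 6 — Convert to polar: |I| = 0.2331 A, ∠I = 124.0°.

I = 0.2331∠124.0° A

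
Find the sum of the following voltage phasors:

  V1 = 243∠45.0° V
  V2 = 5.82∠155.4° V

Step 1 — Convert each phasor to rectangular form:
  V1 = 243·(cos(45.0°) + j·sin(45.0°)) = 171.8 + j171.8 V
  V2 = 5.82·(cos(155.4°) + j·sin(155.4°)) = -5.292 + j2.423 V
Step 2 — Sum components: V_total = 166.5 + j174.2 V.
Step 3 — Convert to polar: |V_total| = 241 V, ∠V_total = 46.3°.

V_total = 241∠46.3° V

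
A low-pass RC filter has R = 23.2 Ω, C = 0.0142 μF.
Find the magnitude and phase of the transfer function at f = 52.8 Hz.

Step 1 — Angular frequency: ω = 2π·52.8 = 331.8 rad/s.
Step 2 — Transfer function: H(jω) = 1/(1 + jωRC).
Step 3 — Denominator: 1 + jωRC = 1 + j·331.8·23.2·1.42e-08 = 1 + j0.0001093.
Step 4 — H = 1 - j0.0001093.
Step 5 — Magnitude: |H| = 1 (-0.0 dB); phase: φ = -0.0°.

|H| = 1 (-0.0 dB), φ = -0.0°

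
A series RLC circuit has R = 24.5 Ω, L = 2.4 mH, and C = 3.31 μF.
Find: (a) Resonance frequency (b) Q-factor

Step 1 — Resonance condition Im(Z)=0 gives ω₀ = 1/√(LC).
Step 2 — ω₀ = 1/√(0.0024·3.31e-06) = 1.122e+04 rad/s.
Step 3 — f₀ = ω₀/(2π) = 1786 Hz.
Step 4 — Series Q: Q = ω₀L/R = 1.122e+04·0.0024/24.5 = 1.099.

(a) f₀ = 1786 Hz  (b) Q = 1.099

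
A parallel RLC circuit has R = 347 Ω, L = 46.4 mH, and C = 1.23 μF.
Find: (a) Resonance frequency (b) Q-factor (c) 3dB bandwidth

Step 1 — Resonance: ω₀ = 1/√(LC) = 1/√(0.0464·1.23e-06) = 4186 rad/s.
Step 2 — f₀ = ω₀/(2π) = 666.2 Hz.
Step 3 — Parallel Q: Q = R/(ω₀L) = 347/(4186·0.0464) = 1.787.
Step 4 — Bandwidth: Δω = ω₀/Q = 2343 rad/s; BW = Δω/(2π) = 372.9 Hz.

(a) f₀ = 666.2 Hz  (b) Q = 1.787  (c) BW = 372.9 Hz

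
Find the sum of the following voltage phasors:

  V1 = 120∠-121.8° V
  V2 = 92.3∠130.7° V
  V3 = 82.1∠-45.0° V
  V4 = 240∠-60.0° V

Step 1 — Convert each phasor to rectangular form:
  V1 = 120·(cos(-121.8°) + j·sin(-121.8°)) = -63.23 - j102 V
  V2 = 92.3·(cos(130.7°) + j·sin(130.7°)) = -60.19 + j69.98 V
  V3 = 82.1·(cos(-45.0°) + j·sin(-45.0°)) = 58.05 - j58.05 V
  V4 = 240·(cos(-60.0°) + j·sin(-60.0°)) = 120 - j207.8 V
Step 2 — Sum components: V_total = 54.63 - j297.9 V.
Step 3 — Convert to polar: |V_total| = 302.9 V, ∠V_total = -79.6°.

V_total = 302.9∠-79.6° V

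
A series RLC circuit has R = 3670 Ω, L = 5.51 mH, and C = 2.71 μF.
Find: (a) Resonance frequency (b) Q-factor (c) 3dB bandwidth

Step 1 — Resonance condition Im(Z)=0 gives ω₀ = 1/√(LC).
Step 2 — ω₀ = 1/√(0.00551·2.71e-06) = 8184 rad/s.
Step 3 — f₀ = ω₀/(2π) = 1302 Hz.
Step 4 — Series Q: Q = ω₀L/R = 8184·0.00551/3670 = 0.01229.
Step 5 — 3dB bandwidth: Δω = ω₀/Q = 6.661e+05 rad/s; BW = Δω/(2π) = 1.06e+05 Hz.

(a) f₀ = 1302 Hz  (b) Q = 0.01229  (c) BW = 1.06e+05 Hz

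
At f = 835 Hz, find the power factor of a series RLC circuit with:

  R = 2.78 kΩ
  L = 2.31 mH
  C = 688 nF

Step 1 — Angular frequency: ω = 2π·f = 2π·835 = 5246 rad/s.
Step 2 — Component impedances:
  R: Z = R = 2780 Ω
  L: Z = jωL = j·5246·0.00231 = 0 + j12.12 Ω
  C: Z = 1/(jωC) = -j/(ω·C) = 0 - j277 Ω
Step 3 — Series combination: Z_total = R + L + C = 2780 - j264.9 Ω = 2793∠-5.4° Ω.
Step 4 — Power factor: PF = cos(φ) = Re(Z)/|Z| = 2780/2792.6 = 0.9955.
Step 5 — Type: Im(Z) = -264.9 ⇒ leading (phase φ = -5.4°).

PF = 0.9955 (leading, φ = -5.4°)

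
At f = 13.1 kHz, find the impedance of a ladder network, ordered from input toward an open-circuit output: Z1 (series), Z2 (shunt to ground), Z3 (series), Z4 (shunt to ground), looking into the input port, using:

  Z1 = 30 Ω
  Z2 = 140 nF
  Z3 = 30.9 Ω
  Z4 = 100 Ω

Step 1 — Angular frequency: ω = 2π·f = 2π·1.31e+04 = 8.231e+04 rad/s.
Step 2 — Component impedances:
  Z1: Z = R = 30 Ω
  Z2: Z = 1/(jωC) = -j/(ω·C) = 0 - j86.78 Ω
  Z3: Z = R = 30.9 Ω
  Z4: Z = R = 100 Ω
Step 3 — Ladder network (open output): work backward from the far end, alternating series and parallel combinations. Z_in = 69.97 - j60.28 Ω = 92.36∠-40.7° Ω.

Z = 69.97 - j60.28 Ω = 92.36∠-40.7° Ω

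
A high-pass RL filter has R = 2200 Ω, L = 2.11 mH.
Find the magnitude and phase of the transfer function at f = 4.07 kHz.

Step 1 — Angular frequency: ω = 2π·4070 = 2.557e+04 rad/s.
Step 2 — Transfer function: H(jω) = jωL/(R + jωL).
Step 3 — Numerator jωL = j·53.96; denominator R + jωL = 2200 + j53.96.
Step 4 — H = 0.0006012 + j0.02451.
Step 5 — Magnitude: |H| = 0.02452 (-32.2 dB); phase: φ = 88.6°.

|H| = 0.02452 (-32.2 dB), φ = 88.6°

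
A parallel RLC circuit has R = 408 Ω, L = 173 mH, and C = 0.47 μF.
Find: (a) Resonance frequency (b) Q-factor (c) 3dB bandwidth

Step 1 — Resonance: ω₀ = 1/√(LC) = 1/√(0.173·4.7e-07) = 3507 rad/s.
Step 2 — f₀ = ω₀/(2π) = 558.1 Hz.
Step 3 — Parallel Q: Q = R/(ω₀L) = 408/(3507·0.173) = 0.6725.
Step 4 — Bandwidth: Δω = ω₀/Q = 5215 rad/s; BW = Δω/(2π) = 830 Hz.

(a) f₀ = 558.1 Hz  (b) Q = 0.6725  (c) BW = 830 Hz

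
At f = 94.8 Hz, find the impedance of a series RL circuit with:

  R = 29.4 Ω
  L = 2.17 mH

Step 1 — Angular frequency: ω = 2π·f = 2π·94.8 = 595.6 rad/s.
Step 2 — Component impedances:
  R: Z = R = 29.4 Ω
  L: Z = jωL = j·595.6·0.00217 = 0 + j1.293 Ω
Step 3 — Series combination: Z_total = R + L = 29.4 + j1.293 Ω = 29.43∠2.5° Ω.

Z = 29.4 + j1.293 Ω = 29.43∠2.5° Ω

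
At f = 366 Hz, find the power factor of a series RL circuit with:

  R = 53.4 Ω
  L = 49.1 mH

Step 1 — Angular frequency: ω = 2π·f = 2π·366 = 2300 rad/s.
Step 2 — Component impedances:
  R: Z = R = 53.4 Ω
  L: Z = jωL = j·2300·0.0491 = 0 + j112.9 Ω
Step 3 — Series combination: Z_total = R + L = 53.4 + j112.9 Ω = 124.9∠64.7° Ω.
Step 4 — Power factor: PF = cos(φ) = Re(Z)/|Z| = 53.4/124.9 = 0.4275.
Step 5 — Type: Im(Z) = 112.9 ⇒ lagging (phase φ = 64.7°).

PF = 0.4275 (lagging, φ = 64.7°)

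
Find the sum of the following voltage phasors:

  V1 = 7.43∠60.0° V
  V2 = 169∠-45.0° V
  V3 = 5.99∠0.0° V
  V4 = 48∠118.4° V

Step 1 — Convert each phasor to rectangular form:
  V1 = 7.43·(cos(60.0°) + j·sin(60.0°)) = 3.715 + j6.435 V
  V2 = 169·(cos(-45.0°) + j·sin(-45.0°)) = 119.5 - j119.5 V
  V3 = 5.99·(cos(0.0°) + j·sin(0.0°)) = 5.99 V
  V4 = 48·(cos(118.4°) + j·sin(118.4°)) = -22.83 + j42.22 V
Step 2 — Sum components: V_total = 106.4 - j70.84 V.
Step 3 — Convert to polar: |V_total| = 127.8 V, ∠V_total = -33.7°.

V_total = 127.8∠-33.7° V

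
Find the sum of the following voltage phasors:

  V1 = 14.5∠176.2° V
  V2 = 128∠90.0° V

Step 1 — Convert each phasor to rectangular form:
  V1 = 14.5·(cos(176.2°) + j·sin(176.2°)) = -14.47 + j0.961 V
  V2 = 128·(cos(90.0°) + j·sin(90.0°)) = 0 + j128 V
Step 2 — Sum components: V_total = -14.47 + j129 V.
Step 3 — Convert to polar: |V_total| = 129.8 V, ∠V_total = 96.4°.

V_total = 129.8∠96.4° V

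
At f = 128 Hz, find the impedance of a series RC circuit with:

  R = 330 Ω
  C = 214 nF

Step 1 — Angular frequency: ω = 2π·f = 2π·128 = 804.2 rad/s.
Step 2 — Component impedances:
  R: Z = R = 330 Ω
  C: Z = 1/(jωC) = -j/(ω·C) = 0 - j5810 Ω
Step 3 — Series combination: Z_total = R + C = 330 - j5810 Ω = 5820∠-86.7° Ω.

Z = 330 - j5810 Ω = 5820∠-86.7° Ω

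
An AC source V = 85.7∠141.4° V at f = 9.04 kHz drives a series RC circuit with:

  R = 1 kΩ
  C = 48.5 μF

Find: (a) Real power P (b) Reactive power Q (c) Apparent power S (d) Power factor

Step 1 — Angular frequency: ω = 2π·f = 2π·9040 = 5.68e+04 rad/s.
Step 2 — Component impedances:
  R: Z = R = 1000 Ω
  C: Z = 1/(jωC) = -j/(ω·C) = 0 - j0.363 Ω
Step 3 — Series combination: Z_total = R + C = 1000 - j0.363 Ω = 1000∠-0.0° Ω.
Step 4 — Source phasor: V = 85.7∠141.4° V = -66.98 + j53.47 V.
Step 5 — Current: I = V / Z = -0.067 + j0.05344 A = 0.0857∠141.4° A.
Step 6 — Complex power: S = V·I* = 7.344 - j0.002666 VA.
Step 7 — Real power: P = Re(S) = 7.344 W.
Step 8 — Reactive power: Q = Im(S) = -0.002666 VAR.
Step 9 — Apparent power: |S| = 7.344 VA.
Step 10 — Power factor: PF = P/|S| = 1 (leading).

(a) P = 7.344 W  (b) Q = -0.002666 VAR  (c) S = 7.344 VA  (d) PF = 1 (leading)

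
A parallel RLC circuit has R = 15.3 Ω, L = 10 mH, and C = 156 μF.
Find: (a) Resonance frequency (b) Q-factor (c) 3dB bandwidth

Step 1 — Resonance: ω₀ = 1/√(LC) = 1/√(0.01·0.000156) = 800.6 rad/s.
Step 2 — f₀ = ω₀/(2π) = 127.4 Hz.
Step 3 — Parallel Q: Q = R/(ω₀L) = 15.3/(800.6·0.01) = 1.911.
Step 4 — Bandwidth: Δω = ω₀/Q = 419 rad/s; BW = Δω/(2π) = 66.68 Hz.

(a) f₀ = 127.4 Hz  (b) Q = 1.911  (c) BW = 66.68 Hz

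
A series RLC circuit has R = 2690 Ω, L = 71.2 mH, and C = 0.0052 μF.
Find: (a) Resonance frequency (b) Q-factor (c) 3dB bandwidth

Step 1 — Resonance condition Im(Z)=0 gives ω₀ = 1/√(LC).
Step 2 — ω₀ = 1/√(0.0712·5.2e-09) = 5.197e+04 rad/s.
Step 3 — f₀ = ω₀/(2π) = 8271 Hz.
Step 4 — Series Q: Q = ω₀L/R = 5.197e+04·0.0712/2690 = 1.376.
Step 5 — 3dB bandwidth: Δω = ω₀/Q = 3.778e+04 rad/s; BW = Δω/(2π) = 6013 Hz.

(a) f₀ = 8271 Hz  (b) Q = 1.376  (c) BW = 6013 Hz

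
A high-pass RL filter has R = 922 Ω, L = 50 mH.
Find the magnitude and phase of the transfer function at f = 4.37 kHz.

Step 1 — Angular frequency: ω = 2π·4370 = 2.746e+04 rad/s.
Step 2 — Transfer function: H(jω) = jωL/(R + jωL).
Step 3 — Numerator jωL = j·1373; denominator R + jωL = 922 + j1373.
Step 4 — H = 0.6892 + j0.4628.
Step 5 — Magnitude: |H| = 0.8302 (-1.6 dB); phase: φ = 33.9°.

|H| = 0.8302 (-1.6 dB), φ = 33.9°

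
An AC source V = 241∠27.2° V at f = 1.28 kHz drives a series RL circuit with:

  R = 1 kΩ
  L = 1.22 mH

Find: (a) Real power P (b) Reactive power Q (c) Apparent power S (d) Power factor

Step 1 — Angular frequency: ω = 2π·f = 2π·1280 = 8042 rad/s.
Step 2 — Component impedances:
  R: Z = R = 1000 Ω
  L: Z = jωL = j·8042·0.00122 = 0 + j9.812 Ω
Step 3 — Series combination: Z_total = R + L = 1000 + j9.812 Ω = 1000∠0.6° Ω.
Step 4 — Source phasor: V = 241∠27.2° V = 214.3 + j110.2 V.
Step 5 — Current: I = V / Z = 0.2154 + j0.108 A = 0.241∠26.6° A.
Step 6 — Complex power: S = V·I* = 58.08 + j0.5698 VA.
Step 7 — Real power: P = Re(S) = 58.08 W.
Step 8 — Reactive power: Q = Im(S) = 0.5698 VAR.
Step 9 — Apparent power: |S| = 58.08 VA.
Step 10 — Power factor: PF = P/|S| = 1 (lagging).

(a) P = 58.08 W  (b) Q = 0.5698 VAR  (c) S = 58.08 VA  (d) PF = 1 (lagging)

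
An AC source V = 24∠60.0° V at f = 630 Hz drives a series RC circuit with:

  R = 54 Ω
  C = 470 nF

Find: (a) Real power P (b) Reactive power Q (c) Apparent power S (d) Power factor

Step 1 — Angular frequency: ω = 2π·f = 2π·630 = 3958 rad/s.
Step 2 — Component impedances:
  R: Z = R = 54 Ω
  C: Z = 1/(jωC) = -j/(ω·C) = 0 - j537.5 Ω
Step 3 — Series combination: Z_total = R + C = 54 - j537.5 Ω = 540.2∠-84.3° Ω.
Step 4 — Source phasor: V = 24∠60.0° V = 12 + j20.78 V.
Step 5 — Current: I = V / Z = -0.03606 + j0.02595 A = 0.04443∠144.3° A.
Step 6 — Complex power: S = V·I* = 0.1066 - j1.061 VA.
Step 7 — Real power: P = Re(S) = 0.1066 W.
Step 8 — Reactive power: Q = Im(S) = -1.061 VAR.
Step 9 — Apparent power: |S| = 1.066 VA.
Step 10 — Power factor: PF = P/|S| = 0.09996 (leading).

(a) P = 0.1066 W  (b) Q = -1.061 VAR  (c) S = 1.066 VA  (d) PF = 0.09996 (leading)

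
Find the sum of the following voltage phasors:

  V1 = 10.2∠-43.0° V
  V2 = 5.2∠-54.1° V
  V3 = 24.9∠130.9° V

Step 1 — Convert each phasor to rectangular form:
  V1 = 10.2·(cos(-43.0°) + j·sin(-43.0°)) = 7.46 - j6.956 V
  V2 = 5.2·(cos(-54.1°) + j·sin(-54.1°)) = 3.049 - j4.212 V
  V3 = 24.9·(cos(130.9°) + j·sin(130.9°)) = -16.3 + j18.82 V
Step 2 — Sum components: V_total = -5.794 + j7.652 V.
Step 3 — Convert to polar: |V_total| = 9.598 V, ∠V_total = 127.1°.

V_total = 9.598∠127.1° V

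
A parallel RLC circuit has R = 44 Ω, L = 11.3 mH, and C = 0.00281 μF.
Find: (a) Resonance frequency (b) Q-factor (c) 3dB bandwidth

Step 1 — Resonance: ω₀ = 1/√(LC) = 1/√(0.0113·2.81e-09) = 1.775e+05 rad/s.
Step 2 — f₀ = ω₀/(2π) = 2.824e+04 Hz.
Step 3 — Parallel Q: Q = R/(ω₀L) = 44/(1.775e+05·0.0113) = 0.02194.
Step 4 — Bandwidth: Δω = ω₀/Q = 8.088e+06 rad/s; BW = Δω/(2π) = 1.287e+06 Hz.

(a) f₀ = 2.824e+04 Hz  (b) Q = 0.02194  (c) BW = 1.287e+06 Hz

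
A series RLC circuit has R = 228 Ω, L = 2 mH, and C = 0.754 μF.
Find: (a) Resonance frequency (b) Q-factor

Step 1 — Resonance condition Im(Z)=0 gives ω₀ = 1/√(LC).
Step 2 — ω₀ = 1/√(0.002·7.54e-07) = 2.575e+04 rad/s.
Step 3 — f₀ = ω₀/(2π) = 4098 Hz.
Step 4 — Series Q: Q = ω₀L/R = 2.575e+04·0.002/228 = 0.2259.

(a) f₀ = 4098 Hz  (b) Q = 0.2259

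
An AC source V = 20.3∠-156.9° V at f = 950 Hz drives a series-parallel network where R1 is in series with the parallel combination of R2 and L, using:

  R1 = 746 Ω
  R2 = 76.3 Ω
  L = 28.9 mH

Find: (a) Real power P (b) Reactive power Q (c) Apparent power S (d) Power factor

Step 1 — Angular frequency: ω = 2π·f = 2π·950 = 5969 rad/s.
Step 2 — Component impedances:
  R1: Z = R = 746 Ω
  R2: Z = R = 76.3 Ω
  L: Z = jωL = j·5969·0.0289 = 0 + j172.5 Ω
Step 3 — Parallel branch: R2 || L = 1/(1/R2 + 1/L) = 63.82 + j28.23 Ω.
Step 4 — Series with R1: Z_total = R1 + (R2 || L) = 809.8 + j28.23 Ω = 810.3∠2.0° Ω.
Step 5 — Source phasor: V = 20.3∠-156.9° V = -18.67 - j7.964 V.
Step 6 — Current: I = V / Z = -0.02337 - j0.00902 A = 0.02505∠-158.9° A.
Step 7 — Complex power: S = V·I* = 0.5083 + j0.01772 VA.
Step 8 — Real power: P = Re(S) = 0.5083 W.
Step 9 — Reactive power: Q = Im(S) = 0.01772 VAR.
Step 10 — Apparent power: |S| = 0.5086 VA.
Step 11 — Power factor: PF = P/|S| = 0.9994 (lagging).

(a) P = 0.5083 W  (b) Q = 0.01772 VAR  (c) S = 0.5086 VA  (d) PF = 0.9994 (lagging)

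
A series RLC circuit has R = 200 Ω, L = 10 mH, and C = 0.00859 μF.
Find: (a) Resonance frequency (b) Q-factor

Step 1 — Resonance condition Im(Z)=0 gives ω₀ = 1/√(LC).
Step 2 — ω₀ = 1/√(0.01·8.59e-09) = 1.079e+05 rad/s.
Step 3 — f₀ = ω₀/(2π) = 1.717e+04 Hz.
Step 4 — Series Q: Q = ω₀L/R = 1.079e+05·0.01/200 = 5.395.

(a) f₀ = 1.717e+04 Hz  (b) Q = 5.395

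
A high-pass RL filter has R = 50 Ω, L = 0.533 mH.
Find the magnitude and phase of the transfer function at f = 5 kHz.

Step 1 — Angular frequency: ω = 2π·5000 = 3.142e+04 rad/s.
Step 2 — Transfer function: H(jω) = jωL/(R + jωL).
Step 3 — Numerator jωL = j·16.74; denominator R + jωL = 50 + j16.74.
Step 4 — H = 0.1008 + j0.3011.
Step 5 — Magnitude: |H| = 0.3176 (-10.0 dB); phase: φ = 71.5°.

|H| = 0.3176 (-10.0 dB), φ = 71.5°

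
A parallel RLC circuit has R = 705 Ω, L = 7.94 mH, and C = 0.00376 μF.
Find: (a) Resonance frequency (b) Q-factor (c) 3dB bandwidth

Step 1 — Resonance: ω₀ = 1/√(LC) = 1/√(0.00794·3.76e-09) = 1.83e+05 rad/s.
Step 2 — f₀ = ω₀/(2π) = 2.913e+04 Hz.
Step 3 — Parallel Q: Q = R/(ω₀L) = 705/(1.83e+05·0.00794) = 0.4851.
Step 4 — Bandwidth: Δω = ω₀/Q = 3.772e+05 rad/s; BW = Δω/(2π) = 6.004e+04 Hz.

(a) f₀ = 2.913e+04 Hz  (b) Q = 0.4851  (c) BW = 6.004e+04 Hz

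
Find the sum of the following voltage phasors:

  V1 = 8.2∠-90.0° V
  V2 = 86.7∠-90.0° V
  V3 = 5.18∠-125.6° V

Step 1 — Convert each phasor to rectangular form:
  V1 = 8.2·(cos(-90.0°) + j·sin(-90.0°)) = 0 - j8.2 V
  V2 = 86.7·(cos(-90.0°) + j·sin(-90.0°)) = 0 - j86.7 V
  V3 = 5.18·(cos(-125.6°) + j·sin(-125.6°)) = -3.015 - j4.212 V
Step 2 — Sum components: V_total = -3.015 - j99.11 V.
Step 3 — Convert to polar: |V_total| = 99.16 V, ∠V_total = -91.7°.

V_total = 99.16∠-91.7° V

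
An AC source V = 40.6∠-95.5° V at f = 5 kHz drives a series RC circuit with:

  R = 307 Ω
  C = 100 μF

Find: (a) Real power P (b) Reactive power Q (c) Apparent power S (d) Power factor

Step 1 — Angular frequency: ω = 2π·f = 2π·5000 = 3.142e+04 rad/s.
Step 2 — Component impedances:
  R: Z = R = 307 Ω
  C: Z = 1/(jωC) = -j/(ω·C) = 0 - j0.3183 Ω
Step 3 — Series combination: Z_total = R + C = 307 - j0.3183 Ω = 307∠-0.1° Ω.
Step 4 — Source phasor: V = 40.6∠-95.5° V = -3.891 - j40.41 V.
Step 5 — Current: I = V / Z = -0.01254 - j0.1317 A = 0.1322∠-95.4° A.
Step 6 — Complex power: S = V·I* = 5.369 - j0.005567 VA.
Step 7 — Real power: P = Re(S) = 5.369 W.
Step 8 — Reactive power: Q = Im(S) = -0.005567 VAR.
Step 9 — Apparent power: |S| = 5.369 VA.
Step 10 — Power factor: PF = P/|S| = 1 (leading).

(a) P = 5.369 W  (b) Q = -0.005567 VAR  (c) S = 5.369 VA  (d) PF = 1 (leading)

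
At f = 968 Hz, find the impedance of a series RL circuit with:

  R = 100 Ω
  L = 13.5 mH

Step 1 — Angular frequency: ω = 2π·f = 2π·968 = 6082 rad/s.
Step 2 — Component impedances:
  R: Z = R = 100 Ω
  L: Z = jωL = j·6082·0.0135 = 0 + j82.11 Ω
Step 3 — Series combination: Z_total = R + L = 100 + j82.11 Ω = 129.4∠39.4° Ω.

Z = 100 + j82.11 Ω = 129.4∠39.4° Ω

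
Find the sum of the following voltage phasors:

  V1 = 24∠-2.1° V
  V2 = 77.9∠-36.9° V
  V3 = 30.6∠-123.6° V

Step 1 — Convert each phasor to rectangular form:
  V1 = 24·(cos(-2.1°) + j·sin(-2.1°)) = 23.98 - j0.8794 V
  V2 = 77.9·(cos(-36.9°) + j·sin(-36.9°)) = 62.3 - j46.77 V
  V3 = 30.6·(cos(-123.6°) + j·sin(-123.6°)) = -16.93 - j25.49 V
Step 2 — Sum components: V_total = 69.35 - j73.14 V.
Step 3 — Convert to polar: |V_total| = 100.8 V, ∠V_total = -46.5°.

V_total = 100.8∠-46.5° V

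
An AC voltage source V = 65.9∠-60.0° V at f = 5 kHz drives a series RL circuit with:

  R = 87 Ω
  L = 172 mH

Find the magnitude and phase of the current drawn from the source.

Step 1 — Angular frequency: ω = 2π·f = 2π·5000 = 3.142e+04 rad/s.
Step 2 — Component impedances:
  R: Z = R = 87 Ω
  L: Z = jωL = j·3.142e+04·0.172 = 0 + j5404 Ω
Step 3 — Series combination: Z_total = R + L = 87 + j5404 Ω = 5404∠89.1° Ω.
Step 4 — Source phasor: V = 65.9∠-60.0° V = 32.95 - j57.07 V.
Step 5 — Ohm's law: I = V / Z_total = (32.95 - j57.07) / (87 + j5404) = -0.01046 - j0.006266 A.
Step 6 — Convert to polar: |I| = 0.01219 A, ∠I = -149.1°.

I = 0.01219∠-149.1° A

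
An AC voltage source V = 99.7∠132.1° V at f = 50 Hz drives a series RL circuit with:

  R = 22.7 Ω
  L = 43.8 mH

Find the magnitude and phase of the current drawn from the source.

Step 1 — Angular frequency: ω = 2π·f = 2π·50 = 314.2 rad/s.
Step 2 — Component impedances:
  R: Z = R = 22.7 Ω
  L: Z = jωL = j·314.2·0.0438 = 0 + j13.76 Ω
Step 3 — Series combination: Z_total = R + L = 22.7 + j13.76 Ω = 26.54∠31.2° Ω.
Step 4 — Source phasor: V = 99.7∠132.1° V = -66.84 + j73.97 V.
Step 5 — Ohm's law: I = V / Z_total = (-66.84 + j73.97) / (22.7 + j13.76) = -0.7087 + j3.688 A.
Step 6 — Convert to polar: |I| = 3.756 A, ∠I = 100.9°.

I = 3.756∠100.9° A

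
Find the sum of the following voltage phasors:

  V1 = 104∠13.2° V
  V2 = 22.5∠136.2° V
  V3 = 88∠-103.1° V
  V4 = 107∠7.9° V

Step 1 — Convert each phasor to rectangular form:
  V1 = 104·(cos(13.2°) + j·sin(13.2°)) = 101.3 + j23.75 V
  V2 = 22.5·(cos(136.2°) + j·sin(136.2°)) = -16.24 + j15.57 V
  V3 = 88·(cos(-103.1°) + j·sin(-103.1°)) = -19.95 - j85.71 V
  V4 = 107·(cos(7.9°) + j·sin(7.9°)) = 106 + j14.71 V
Step 2 — Sum components: V_total = 171.1 - j31.68 V.
Step 3 — Convert to polar: |V_total| = 174 V, ∠V_total = -10.5°.

V_total = 174∠-10.5° V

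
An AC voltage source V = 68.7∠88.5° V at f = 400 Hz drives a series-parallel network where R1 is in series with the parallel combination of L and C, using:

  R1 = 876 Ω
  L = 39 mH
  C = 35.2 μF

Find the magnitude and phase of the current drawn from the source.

Step 1 — Angular frequency: ω = 2π·f = 2π·400 = 2513 rad/s.
Step 2 — Component impedances:
  R1: Z = R = 876 Ω
  L: Z = jωL = j·2513·0.039 = 0 + j98.02 Ω
  C: Z = 1/(jωC) = -j/(ω·C) = 0 - j11.3 Ω
Step 3 — Parallel branch: L || C = 1/(1/L + 1/C) = 0 - j12.78 Ω.
Step 4 — Series with R1: Z_total = R1 + (L || C) = 876 - j12.78 Ω = 876.1∠-0.8° Ω.
Step 5 — Source phasor: V = 68.7∠88.5° V = 1.798 + j68.68 V.
Step 6 — Ohm's law: I = V / Z_total = (1.798 + j68.68) / (876 - j12.78) = 0.0009092 + j0.07841 A.
Step 7 — Convert to polar: |I| = 0.07842 A, ∠I = 89.3°.

I = 0.07842∠89.3° A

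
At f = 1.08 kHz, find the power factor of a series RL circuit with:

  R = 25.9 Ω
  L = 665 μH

Step 1 — Angular frequency: ω = 2π·f = 2π·1080 = 6786 rad/s.
Step 2 — Component impedances:
  R: Z = R = 25.9 Ω
  L: Z = jωL = j·6786·0.000665 = 0 + j4.513 Ω
Step 3 — Series combination: Z_total = R + L = 25.9 + j4.513 Ω = 26.29∠9.9° Ω.
Step 4 — Power factor: PF = cos(φ) = Re(Z)/|Z| = 25.9/26.29 = 0.9852.
Step 5 — Type: Im(Z) = 4.513 ⇒ lagging (phase φ = 9.9°).

PF = 0.9852 (lagging, φ = 9.9°)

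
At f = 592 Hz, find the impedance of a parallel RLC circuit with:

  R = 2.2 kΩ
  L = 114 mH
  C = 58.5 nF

Step 1 — Angular frequency: ω = 2π·f = 2π·592 = 3720 rad/s.
Step 2 — Component impedances:
  R: Z = R = 2200 Ω
  L: Z = jωL = j·3720·0.114 = 0 + j424 Ω
  C: Z = 1/(jωC) = -j/(ω·C) = 0 - j4596 Ω
Step 3 — Parallel combination: 1/Z_total = 1/R + 1/L + 1/C; Z_total = 94.91 + j447 Ω = 457∠78.0° Ω.

Z = 94.91 + j447 Ω = 457∠78.0° Ω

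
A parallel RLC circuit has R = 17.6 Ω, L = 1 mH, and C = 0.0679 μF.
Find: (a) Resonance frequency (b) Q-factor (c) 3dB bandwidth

Step 1 — Resonance: ω₀ = 1/√(LC) = 1/√(0.001·6.79e-08) = 1.214e+05 rad/s.
Step 2 — f₀ = ω₀/(2π) = 1.931e+04 Hz.
Step 3 — Parallel Q: Q = R/(ω₀L) = 17.6/(1.214e+05·0.001) = 0.145.
Step 4 — Bandwidth: Δω = ω₀/Q = 8.368e+05 rad/s; BW = Δω/(2π) = 1.332e+05 Hz.

(a) f₀ = 1.931e+04 Hz  (b) Q = 0.145  (c) BW = 1.332e+05 Hz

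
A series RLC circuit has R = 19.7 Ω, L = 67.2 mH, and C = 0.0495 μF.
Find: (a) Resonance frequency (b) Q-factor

Step 1 — Resonance condition Im(Z)=0 gives ω₀ = 1/√(LC).
Step 2 — ω₀ = 1/√(0.0672·4.95e-08) = 1.734e+04 rad/s.
Step 3 — f₀ = ω₀/(2π) = 2760 Hz.
Step 4 — Series Q: Q = ω₀L/R = 1.734e+04·0.0672/19.7 = 59.14.

(a) f₀ = 2760 Hz  (b) Q = 59.14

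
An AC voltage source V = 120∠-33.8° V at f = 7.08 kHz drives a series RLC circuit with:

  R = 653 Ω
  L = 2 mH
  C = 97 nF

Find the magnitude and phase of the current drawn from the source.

Step 1 — Angular frequency: ω = 2π·f = 2π·7080 = 4.448e+04 rad/s.
Step 2 — Component impedances:
  R: Z = R = 653 Ω
  L: Z = jωL = j·4.448e+04·0.002 = 0 + j88.97 Ω
  C: Z = 1/(jωC) = -j/(ω·C) = 0 - j231.7 Ω
Step 3 — Series combination: Z_total = R + L + C = 653 - j142.8 Ω = 668.4∠-12.3° Ω.
Step 4 — Source phasor: V = 120∠-33.8° V = 99.72 - j66.76 V.
Step 5 — Ohm's law: I = V / Z_total = (99.72 - j66.76) / (653 - j142.8) = 0.1671 - j0.0657 A.
Step 6 — Convert to polar: |I| = 0.1795 A, ∠I = -21.5°.

I = 0.1795∠-21.5° A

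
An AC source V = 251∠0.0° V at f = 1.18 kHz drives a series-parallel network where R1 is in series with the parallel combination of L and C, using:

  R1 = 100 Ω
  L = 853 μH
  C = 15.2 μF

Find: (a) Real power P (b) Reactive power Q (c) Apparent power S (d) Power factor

Step 1 — Angular frequency: ω = 2π·f = 2π·1180 = 7414 rad/s.
Step 2 — Component impedances:
  R1: Z = R = 100 Ω
  L: Z = jωL = j·7414·0.000853 = 0 + j6.324 Ω
  C: Z = 1/(jωC) = -j/(ω·C) = 0 - j8.873 Ω
Step 3 — Parallel branch: L || C = 1/(1/L + 1/C) = 0 + j22.01 Ω.
Step 4 — Series with R1: Z_total = R1 + (L || C) = 100 + j22.01 Ω = 102.4∠12.4° Ω.
Step 5 — Source phasor: V = 251∠0.0° V = 251 V.
Step 6 — Current: I = V / Z = 2.394 - j0.527 A = 2.451∠-12.4° A.
Step 7 — Complex power: S = V·I* = 600.9 + j132.3 VA.
Step 8 — Real power: P = Re(S) = 600.9 W.
Step 9 — Reactive power: Q = Im(S) = 132.3 VAR.
Step 10 — Apparent power: |S| = 615.3 VA.
Step 11 — Power factor: PF = P/|S| = 0.9766 (lagging).

(a) P = 600.9 W  (b) Q = 132.3 VAR  (c) S = 615.3 VA  (d) PF = 0.9766 (lagging)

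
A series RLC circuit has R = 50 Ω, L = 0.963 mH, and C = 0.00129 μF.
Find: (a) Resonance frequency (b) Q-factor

Step 1 — Resonance condition Im(Z)=0 gives ω₀ = 1/√(LC).
Step 2 — ω₀ = 1/√(0.000963·1.29e-09) = 8.972e+05 rad/s.
Step 3 — f₀ = ω₀/(2π) = 1.428e+05 Hz.
Step 4 — Series Q: Q = ω₀L/R = 8.972e+05·0.000963/50 = 17.28.

(a) f₀ = 1.428e+05 Hz  (b) Q = 17.28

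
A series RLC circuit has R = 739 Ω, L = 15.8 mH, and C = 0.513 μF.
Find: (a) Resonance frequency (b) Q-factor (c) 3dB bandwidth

Step 1 — Resonance: ω₀ = 1/√(LC) = 1/√(0.0158·5.13e-07) = 1.111e+04 rad/s.
Step 2 — f₀ = ω₀/(2π) = 1768 Hz.
Step 3 — Series Q: Q = ω₀L/R = 1.111e+04·0.0158/739 = 0.2375.
Step 4 — Bandwidth: Δω = ω₀/Q = 4.677e+04 rad/s; BW = Δω/(2π) = 7444 Hz.

(a) f₀ = 1768 Hz  (b) Q = 0.2375  (c) BW = 7444 Hz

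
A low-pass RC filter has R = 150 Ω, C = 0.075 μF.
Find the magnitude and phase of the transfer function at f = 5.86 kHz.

Step 1 — Angular frequency: ω = 2π·5860 = 3.682e+04 rad/s.
Step 2 — Transfer function: H(jω) = 1/(1 + jωRC).
Step 3 — Denominator: 1 + jωRC = 1 + j·3.682e+04·150·7.5e-08 = 1 + j0.4142.
Step 4 — H = 0.8536 - j0.3536.
Step 5 — Magnitude: |H| = 0.9239 (-0.7 dB); phase: φ = -22.5°.

|H| = 0.9239 (-0.7 dB), φ = -22.5°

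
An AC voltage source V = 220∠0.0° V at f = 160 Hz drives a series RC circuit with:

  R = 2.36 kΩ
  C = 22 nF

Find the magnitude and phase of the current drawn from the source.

Step 1 — Angular frequency: ω = 2π·f = 2π·160 = 1005 rad/s.
Step 2 — Component impedances:
  R: Z = R = 2360 Ω
  C: Z = 1/(jωC) = -j/(ω·C) = 0 - j4.521e+04 Ω
Step 3 — Series combination: Z_total = R + C = 2360 - j4.521e+04 Ω = 4.528e+04∠-87.0° Ω.
Step 4 — Source phasor: V = 220∠0.0° V = 220 V.
Step 5 — Ohm's law: I = V / Z_total = (220) / (2360 - j4.521e+04) = 0.0002533 + j0.004852 A.
Step 6 — Convert to polar: |I| = 0.004859 A, ∠I = 87.0°.

I = 0.004859∠87.0° A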